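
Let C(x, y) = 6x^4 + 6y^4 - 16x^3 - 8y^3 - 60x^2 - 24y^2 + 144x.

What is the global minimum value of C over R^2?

-368

C(x,y) separates as P(x) + Q(y), so its minimum is min P + min Q.
P'(x) = 24(x - 3)(x - 1)(x + 2) vanishes at x ∈ {-2, 1, 3}; Q'(y) = 24y(y - 2)(y + 1) vanishes at y ∈ {-1, 0, 2}.
Local minima of P (where P''>0): P(-2)=-304, P(3)=-54. Local minima of Q: Q(-1)=-10, Q(2)=-64.
So the global minimum of C is P(-2) + Q(2) = -304 − 64 = -368, attained at (-2, 2).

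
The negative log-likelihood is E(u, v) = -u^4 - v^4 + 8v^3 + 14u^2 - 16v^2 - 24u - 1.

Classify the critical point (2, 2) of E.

The mixed partial ∂²E/∂u∂v is 0, so the Hessian at any point is diag(E_uu, E_vv) = diag(4(-3u^2 + 7), 4(-3v^2 + 12v - 8)).
At (2, 2): H = diag(-20, 16).
The eigenvalues have opposite signs, so H is indefinite: a saddle point.

saddle point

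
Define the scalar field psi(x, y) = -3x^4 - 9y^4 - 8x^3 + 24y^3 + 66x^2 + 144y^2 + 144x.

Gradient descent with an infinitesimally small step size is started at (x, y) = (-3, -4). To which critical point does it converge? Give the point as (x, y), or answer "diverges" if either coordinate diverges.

psi is separable, so gradient descent decouples: x follows -∂psi/∂x, y follows -∂psi/∂y.
∂psi/∂x = -12(x - 3)(x + 1)(x + 4); at x=-3 this is -144, so x increases.
∂psi/∂y = -36y(y - 4)(y + 2); at y=-4 this is 2304, so y decreases.
The y-coordinate has no critical point in that direction and runs off to infinity.

diverges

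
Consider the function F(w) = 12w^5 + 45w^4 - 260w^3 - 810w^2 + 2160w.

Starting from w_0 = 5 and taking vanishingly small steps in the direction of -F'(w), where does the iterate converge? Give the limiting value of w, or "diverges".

3

F'(w) = 60(w - 3)(w - 1)(w + 3)(w + 4), so F'(5) = 34560.
Gradient descent moves in the -F' direction, i.e. w is decreasing.
The nearest critical point in that direction is w = 3, where F'' = 5040 > 0 (a local minimum). The iterate converges there.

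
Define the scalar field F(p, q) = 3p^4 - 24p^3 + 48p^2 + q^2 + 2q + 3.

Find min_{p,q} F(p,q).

F(p,q) separates as A(p) + B(q) + 3, so its minimum is min A + min B + 3.
A'(p) = 12p(p - 4)(p - 2) vanishes at p ∈ {0, 2, 4}; B'(q) = 2q + 2 vanishes at q ∈ {-1}.
Local minima of A (where A''>0): A(0)=0, A(4)=0. Local minima of B: B(-1)=-1.
So the global minimum of F is A(0) + B(-1) + 3 = 0 − 1 + 3 = 2, attained at (0, -1).

2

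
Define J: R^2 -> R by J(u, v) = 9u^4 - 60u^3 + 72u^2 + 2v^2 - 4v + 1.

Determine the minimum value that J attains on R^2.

-385

J(u,v) separates as P(u) + Q(v) + 1, so its minimum is min P + min Q + 1.
P'(u) = 36u(u - 4)(u - 1) vanishes at u ∈ {0, 1, 4}; Q'(v) = 4v - 4 vanishes at v ∈ {1}.
Local minima of P (where P''>0): P(0)=0, P(4)=-384. Local minima of Q: Q(1)=-2.
So the global minimum of J is P(4) + Q(1) + 1 = -384 − 2 + 1 = -385, attained at (4, 1).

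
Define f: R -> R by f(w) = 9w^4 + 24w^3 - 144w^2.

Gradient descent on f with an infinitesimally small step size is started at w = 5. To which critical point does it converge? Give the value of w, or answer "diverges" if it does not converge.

f'(w) = 36w(w - 2)(w + 4), so f'(5) = 4860.
Gradient descent moves in the -f' direction, i.e. w is decreasing.
The nearest critical point in that direction is w = 2, where f'' = 432 > 0 (a local minimum). The iterate converges there.

2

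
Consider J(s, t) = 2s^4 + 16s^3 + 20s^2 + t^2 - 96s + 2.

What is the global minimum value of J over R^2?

-56

J(s,t) separates as P(s) + Q(t) + 2, so its minimum is min P + min Q + 2.
P'(s) = 8(s - 1)(s + 3)(s + 4) vanishes at s ∈ {-4, -3, 1}; Q'(t) = 2t vanishes at t ∈ {0}.
Local minima of P (where P''>0): P(-4)=192, P(1)=-58. Local minima of Q: Q(0)=0.
So the global minimum of J is P(1) + Q(0) + 2 = -58 + 0 + 2 = -56, attained at (1, 0).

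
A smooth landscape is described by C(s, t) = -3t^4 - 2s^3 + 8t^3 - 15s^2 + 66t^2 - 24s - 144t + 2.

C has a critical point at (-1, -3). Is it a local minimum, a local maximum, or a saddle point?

The mixed partial ∂²C/∂s∂t is 0, so the Hessian at any point is diag(C_ss, C_tt) = diag(-6(2s + 5), 12(-3t^2 + 4t + 11)).
At (-1, -3): H = diag(-18, -336).
Both eigenvalues are negative, so H is negative definite: a local maximum.

local maximum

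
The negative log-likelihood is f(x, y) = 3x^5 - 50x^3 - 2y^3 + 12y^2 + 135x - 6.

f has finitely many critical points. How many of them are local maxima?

f separates as a function of x plus a function of y, so ∇f=0 decouples.
∂f/∂x = 15(x - 3)(x - 1)(x + 1)(x + 3) = 0 at x ∈ {-3, -1, 1, 3}; ∂f/∂y = -6y(y - 4) = 0 at y ∈ {0, 4}.
The Hessian is diagonal: diag(f_xx, f_yy). Second derivatives: f_xx(-3)=-720, f_xx(-1)=240, f_xx(1)=-240, f_xx(3)=720; f_yy(0)=24, f_yy(4)=-24.
Local maxima occur where both diagonal entries negative: (-3, 4), (1, 4). Count: 2.

2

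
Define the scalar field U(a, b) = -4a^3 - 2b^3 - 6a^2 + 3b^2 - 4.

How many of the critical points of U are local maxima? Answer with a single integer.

U separates as a function of a plus a function of b, so ∇U=0 decouples.
∂U/∂a = -12a(a + 1) = 0 at a ∈ {-1, 0}; ∂U/∂b = -6b(b - 1) = 0 at b ∈ {0, 1}.
The Hessian is diagonal: diag(U_aa, U_bb). Second derivatives: U_aa(-1)=12, U_aa(0)=-12; U_bb(0)=6, U_bb(1)=-6.
Local maxima occur where both diagonal entries negative: (0, 1). Count: 1.

1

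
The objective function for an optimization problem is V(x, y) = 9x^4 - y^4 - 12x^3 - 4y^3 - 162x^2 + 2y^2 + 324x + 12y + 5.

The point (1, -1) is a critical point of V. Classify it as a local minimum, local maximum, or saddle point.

saddle point

The mixed partial ∂²V/∂x∂y is 0, so the Hessian at any point is diag(V_xx, V_yy) = diag(36(3x^2 - 2x - 9), 4(-3y^2 - 6y + 1)).
At (1, -1): H = diag(-288, 16).
The eigenvalues have opposite signs, so H is indefinite: a saddle point.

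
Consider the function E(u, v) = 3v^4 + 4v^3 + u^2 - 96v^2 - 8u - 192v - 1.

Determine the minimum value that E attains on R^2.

-1297

E(u,v) separates as P(u) + Q(v) − 1, so its minimum is min P + min Q − 1.
P'(u) = 2u - 8 vanishes at u ∈ {4}; Q'(v) = 12(v - 4)(v + 1)(v + 4) vanishes at v ∈ {-4, -1, 4}.
Local minima of P (where P''>0): P(4)=-16. Local minima of Q: Q(-4)=-256, Q(4)=-1280.
So the global minimum of E is P(4) + Q(4) − 1 = -16 − 1280 − 1 = -1297, attained at (4, 4).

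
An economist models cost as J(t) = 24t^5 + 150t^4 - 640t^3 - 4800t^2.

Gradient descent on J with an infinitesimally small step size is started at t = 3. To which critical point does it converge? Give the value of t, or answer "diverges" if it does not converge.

4

J'(t) = 120t(t - 4)(t + 4)(t + 5), so J'(3) = -20160.
Gradient descent moves in the -J' direction, i.e. t is increasing.
The nearest critical point in that direction is t = 4, where J'' = 34560 > 0 (a local minimum). The iterate converges there.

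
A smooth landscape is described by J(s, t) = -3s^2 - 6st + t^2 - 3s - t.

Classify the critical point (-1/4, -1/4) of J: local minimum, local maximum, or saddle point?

saddle point

The Hessian of J is constant: H = [[-6, -6], [-6, 2]].
det(H) = (-6)·2 − (-6)² = -48.
Since det(H) < 0, H is indefinite and the critical point is a saddle point.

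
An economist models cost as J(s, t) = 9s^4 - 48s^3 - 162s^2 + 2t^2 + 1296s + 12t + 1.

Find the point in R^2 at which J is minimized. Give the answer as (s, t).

J(s,t) separates as P(s) + Q(t) + 1, so its minimum is min P + min Q + 1.
P'(s) = 36(s - 4)(s - 3)(s + 3) vanishes at s ∈ {-3, 3, 4}; Q'(t) = 4(t + 3) vanishes at t ∈ {-3}.
Local minima of P (where P''>0): P(-3)=-3321, P(4)=1824. Local minima of Q: Q(-3)=-18.
So the global minimum of J is P(-3) + Q(-3) + 1 = -3321 − 18 + 1 = -3338, attained at (-3, -3).

(-3, -3)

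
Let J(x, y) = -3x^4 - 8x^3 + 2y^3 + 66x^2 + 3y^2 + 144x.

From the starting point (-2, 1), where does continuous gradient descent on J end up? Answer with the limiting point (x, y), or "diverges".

(-1, 0)

J is separable, so gradient descent decouples: x follows -∂J/∂x, y follows -∂J/∂y.
∂J/∂x = -12(x - 3)(x + 1)(x + 4); at x=-2 this is -120, so x increases.
∂J/∂y = 6y(y + 1); at y=1 this is 12, so y decreases.
x converges to its nearest critical value -1 (a local min of the x-part); y converges to 0. The iterate converges to (-1, 0).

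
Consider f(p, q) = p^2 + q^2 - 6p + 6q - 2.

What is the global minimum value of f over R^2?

-20

f(p,q) separates as A(p) + B(q) − 2, so its minimum is min A + min B − 2.
A'(p) = 2p - 6 vanishes at p ∈ {3}; B'(q) = 2q + 6 vanishes at q ∈ {-3}.
Local minima of A (where A''>0): A(3)=-9. Local minima of B: B(-3)=-9.
So the global minimum of f is A(3) + B(-3) − 2 = -9 − 9 − 2 = -20, attained at (3, -3).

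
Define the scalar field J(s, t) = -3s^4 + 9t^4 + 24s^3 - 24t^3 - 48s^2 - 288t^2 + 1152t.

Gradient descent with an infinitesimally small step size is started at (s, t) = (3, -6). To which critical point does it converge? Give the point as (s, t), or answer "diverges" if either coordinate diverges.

J is separable, so gradient descent decouples: s follows -∂J/∂s, t follows -∂J/∂t.
∂J/∂s = -12s(s - 4)(s - 2); at s=3 this is 36, so s decreases.
∂J/∂t = 36(t - 4)(t - 2)(t + 4); at t=-6 this is -5760, so t increases.
s converges to its nearest critical value 2 (a local min of the s-part); t converges to -4. The iterate converges to (2, -4).

(2, -4)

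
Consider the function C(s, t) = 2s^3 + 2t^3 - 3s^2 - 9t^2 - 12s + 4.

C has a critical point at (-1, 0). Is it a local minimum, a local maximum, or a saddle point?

local maximum

The mixed partial ∂²C/∂s∂t is 0, so the Hessian at any point is diag(C_ss, C_tt) = diag(6(2s - 1), 6(2t - 3)).
At (-1, 0): H = diag(-18, -18).
Both eigenvalues are negative, so H is negative definite: a local maximum.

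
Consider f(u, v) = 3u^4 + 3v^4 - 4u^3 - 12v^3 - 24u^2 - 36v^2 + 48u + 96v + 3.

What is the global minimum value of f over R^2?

-301

f(u,v) separates as P(u) + Q(v) + 3, so its minimum is min P + min Q + 3.
P'(u) = 12(u - 2)(u - 1)(u + 2) vanishes at u ∈ {-2, 1, 2}; Q'(v) = 12(v - 4)(v - 1)(v + 2) vanishes at v ∈ {-2, 1, 4}.
Local minima of P (where P''>0): P(-2)=-112, P(2)=16. Local minima of Q: Q(-2)=-192, Q(4)=-192.
So the global minimum of f is P(-2) + Q(-2) + 3 = -112 − 192 + 3 = -301, attained at (-2, -2).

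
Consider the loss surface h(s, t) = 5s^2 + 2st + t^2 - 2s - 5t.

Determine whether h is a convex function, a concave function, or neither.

h is quadratic, so its Hessian is the constant matrix H = [[10, 2], [2, 2]].
det(H) = 16, tr(H) = 12.
det(H) > 0 and tr(H) > 0, so H is positive definite everywhere: convex.

convex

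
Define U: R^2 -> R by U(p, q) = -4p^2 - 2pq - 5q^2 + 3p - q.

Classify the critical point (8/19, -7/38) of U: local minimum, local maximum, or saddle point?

local maximum

The Hessian of U is constant: H = [[-8, -2], [-2, -10]].
det(H) = (-8)·(-10) − (-2)² = 76.
det(H) > 0 and tr(H) = -18 < 0, so H is negative definite and the point is a local maximum.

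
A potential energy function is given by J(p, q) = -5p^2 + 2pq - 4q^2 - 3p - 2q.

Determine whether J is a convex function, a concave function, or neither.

concave

J is quadratic, so its Hessian is the constant matrix H = [[-10, 2], [2, -8]].
det(H) = 76, tr(H) = -18.
det(H) > 0 and tr(H) < 0, so H is negative definite everywhere: concave.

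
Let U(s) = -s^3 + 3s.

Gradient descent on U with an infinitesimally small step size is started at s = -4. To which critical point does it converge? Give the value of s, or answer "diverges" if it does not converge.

-1

U'(s) = -3(s - 1)(s + 1), so U'(-4) = -45.
Gradient descent moves in the -U' direction, i.e. s is increasing.
The nearest critical point in that direction is s = -1, where U'' = 6 > 0 (a local minimum). The iterate converges there.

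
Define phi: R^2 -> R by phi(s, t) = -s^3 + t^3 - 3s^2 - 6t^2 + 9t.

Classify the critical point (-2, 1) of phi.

The mixed partial ∂²phi/∂s∂t is 0, so the Hessian at any point is diag(phi_ss, phi_tt) = diag(-6(s + 1), 6(t - 2)).
At (-2, 1): H = diag(6, -6).
The eigenvalues have opposite signs, so H is indefinite: a saddle point.

saddle point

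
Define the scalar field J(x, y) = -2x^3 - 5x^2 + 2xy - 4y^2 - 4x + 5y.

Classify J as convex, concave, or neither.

The term -2x^3 is cubic, so the Hessian is not constant.
∂²J/∂x² = -12x - 10, which takes both signs as x varies (negative for sufficiently large x). A diagonal entry of the Hessian changing sign means the Hessian is neither positive- nor negative-semidefinite on all of R^2.

neither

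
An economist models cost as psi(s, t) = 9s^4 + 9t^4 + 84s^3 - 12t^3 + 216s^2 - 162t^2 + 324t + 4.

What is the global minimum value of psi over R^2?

psi(s,t) separates as P(s) + Q(t) + 4, so its minimum is min P + min Q + 4.
P'(s) = 36s(s + 3)(s + 4) vanishes at s ∈ {-4, -3, 0}; Q'(t) = 36(t - 3)(t - 1)(t + 3) vanishes at t ∈ {-3, 1, 3}.
Local minima of P (where P''>0): P(-4)=384, P(0)=0. Local minima of Q: Q(-3)=-1377, Q(3)=-81.
So the global minimum of psi is P(0) + Q(-3) + 4 = 0 − 1377 + 4 = -1373, attained at (0, -3).

-1373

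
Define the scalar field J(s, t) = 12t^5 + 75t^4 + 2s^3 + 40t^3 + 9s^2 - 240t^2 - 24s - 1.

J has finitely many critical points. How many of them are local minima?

2

J separates as a function of s plus a function of t, so ∇J=0 decouples.
∂J/∂s = 6(s - 1)(s + 4) = 0 at s ∈ {-4, 1}; ∂J/∂t = 60t(t - 1)(t + 2)(t + 4) = 0 at t ∈ {-4, -2, 0, 1}.
The Hessian is diagonal: diag(J_ss, J_tt). Second derivatives: J_ss(-4)=-30, J_ss(1)=30; J_tt(-4)=-2400, J_tt(-2)=720, J_tt(0)=-480, J_tt(1)=900.
Local minima occur where both diagonal entries positive: (1, -2), (1, 1). Count: 2.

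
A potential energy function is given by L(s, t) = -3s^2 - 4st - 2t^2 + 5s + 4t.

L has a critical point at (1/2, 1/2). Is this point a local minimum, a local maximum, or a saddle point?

local maximum

The Hessian of L is constant: H = [[-6, -4], [-4, -4]].
det(H) = (-6)·(-4) − (-4)² = 8.
det(H) > 0 and tr(H) = -10 < 0, so H is negative definite and the point is a local maximum.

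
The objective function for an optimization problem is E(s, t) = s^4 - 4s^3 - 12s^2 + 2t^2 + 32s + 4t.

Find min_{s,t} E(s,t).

-66

E(s,t) separates as P(s) + Q(t), so its minimum is min P + min Q.
P'(s) = 4(s - 4)(s - 1)(s + 2) vanishes at s ∈ {-2, 1, 4}; Q'(t) = 4(t + 1) vanishes at t ∈ {-1}.
Local minima of P (where P''>0): P(-2)=-64, P(4)=-64. Local minima of Q: Q(-1)=-2.
So the global minimum of E is P(-2) + Q(-1) = -64 − 2 = -66, attained at (-2, -1).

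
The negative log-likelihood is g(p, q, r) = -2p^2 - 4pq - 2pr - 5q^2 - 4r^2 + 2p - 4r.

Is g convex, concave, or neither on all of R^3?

g is quadratic, so its Hessian is the constant matrix H = [[-4, -4, -2], [-4, -10, 0], [-2, 0, -8]].
Leading principal minors: -4, 24, -152.
Signs alternate −, +, − ⇒ H ≺ 0 ⇒ concave.

concave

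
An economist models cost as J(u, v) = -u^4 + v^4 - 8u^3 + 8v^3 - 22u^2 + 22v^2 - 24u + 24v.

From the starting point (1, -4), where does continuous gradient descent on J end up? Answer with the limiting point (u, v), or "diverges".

diverges

J is separable, so gradient descent decouples: u follows -∂J/∂u, v follows -∂J/∂v.
∂J/∂u = -4(u + 1)(u + 2)(u + 3); at u=1 this is -96, so u increases.
∂J/∂v = 4(v + 1)(v + 2)(v + 3); at v=-4 this is -24, so v increases.
The u-coordinate has no critical point in that direction and runs off to infinity.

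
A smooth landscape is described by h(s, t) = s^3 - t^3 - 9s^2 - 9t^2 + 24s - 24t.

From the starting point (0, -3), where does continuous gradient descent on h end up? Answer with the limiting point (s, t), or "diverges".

diverges

h is separable, so gradient descent decouples: s follows -∂h/∂s, t follows -∂h/∂t.
∂h/∂s = 3(s - 4)(s - 2); at s=0 this is 24, so s decreases.
∂h/∂t = -3(t + 2)(t + 4); at t=-3 this is 3, so t decreases.
The s-coordinate has no critical point in that direction and runs off to infinity.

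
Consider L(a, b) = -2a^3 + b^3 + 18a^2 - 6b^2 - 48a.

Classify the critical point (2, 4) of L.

The mixed partial ∂²L/∂a∂b is 0, so the Hessian at any point is diag(L_aa, L_bb) = diag(12(-a + 3), 6(b - 2)).
At (2, 4): H = diag(12, 12).
Both eigenvalues are positive, so H is positive definite: a local minimum.

local minimum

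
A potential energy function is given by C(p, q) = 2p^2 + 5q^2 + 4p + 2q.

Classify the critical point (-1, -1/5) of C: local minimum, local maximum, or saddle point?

The Hessian of C is constant: H = [[4, 0], [0, 10]].
det(H) = 4·10 − 0² = 40.
det(H) > 0 and tr(H) = 14 > 0, so H is positive definite and the point is a local minimum.

local minimum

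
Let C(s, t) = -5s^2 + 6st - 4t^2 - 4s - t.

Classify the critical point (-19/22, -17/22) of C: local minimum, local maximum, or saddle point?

local maximum

The Hessian of C is constant: H = [[-10, 6], [6, -8]].
det(H) = (-10)·(-8) − 6² = 44.
det(H) > 0 and tr(H) = -18 < 0, so H is negative definite and the point is a local maximum.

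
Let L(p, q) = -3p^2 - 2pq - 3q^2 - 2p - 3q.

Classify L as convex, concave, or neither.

concave

L is quadratic, so its Hessian is the constant matrix H = [[-6, -2], [-2, -6]].
det(H) = 32, tr(H) = -12.
det(H) > 0 and tr(H) < 0, so H is negative definite everywhere: concave.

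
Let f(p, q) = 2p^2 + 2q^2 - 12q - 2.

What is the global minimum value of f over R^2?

f(p,q) separates as A(p) + B(q) − 2, so its minimum is min A + min B − 2.
A'(p) = 4p vanishes at p ∈ {0}; B'(q) = 4q - 12 vanishes at q ∈ {3}.
Local minima of A (where A''>0): A(0)=0. Local minima of B: B(3)=-18.
So the global minimum of f is A(0) + B(3) − 2 = 0 − 18 − 2 = -20, attained at (0, 3).

-20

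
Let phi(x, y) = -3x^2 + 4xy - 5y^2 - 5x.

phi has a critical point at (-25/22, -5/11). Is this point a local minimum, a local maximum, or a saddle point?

The Hessian of phi is constant: H = [[-6, 4], [4, -10]].
det(H) = (-6)·(-10) − 4² = 44.
det(H) > 0 and tr(H) = -16 < 0, so H is negative definite and the point is a local maximum.

local maximum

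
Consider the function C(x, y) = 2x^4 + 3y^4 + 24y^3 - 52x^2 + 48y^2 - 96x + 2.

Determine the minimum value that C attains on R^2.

C(x,y) separates as P(x) + Q(y) + 2, so its minimum is min P + min Q + 2.
P'(x) = 8(x - 4)(x + 1)(x + 3) vanishes at x ∈ {-3, -1, 4}; Q'(y) = 12y(y + 2)(y + 4) vanishes at y ∈ {-4, -2, 0}.
Local minima of P (where P''>0): P(-3)=-18, P(4)=-704. Local minima of Q: Q(-4)=0, Q(0)=0.
So the global minimum of C is P(4) + Q(-4) + 2 = -704 + 0 + 2 = -702, attained at (4, -4).

-702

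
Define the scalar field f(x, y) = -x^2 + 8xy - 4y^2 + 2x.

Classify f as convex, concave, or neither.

neither

f is quadratic, so its Hessian is the constant matrix H = [[-2, 8], [8, -8]].
det(H) = -48, tr(H) = -10.
det(H) < 0, so H is indefinite: neither convex nor concave.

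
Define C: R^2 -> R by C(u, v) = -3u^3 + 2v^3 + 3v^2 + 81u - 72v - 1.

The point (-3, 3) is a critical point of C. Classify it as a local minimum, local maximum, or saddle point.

local minimum

The mixed partial ∂²C/∂u∂v is 0, so the Hessian at any point is diag(C_uu, C_vv) = diag(-18u, 6(2v + 1)).
At (-3, 3): H = diag(54, 42).
Both eigenvalues are positive, so H is positive definite: a local minimum.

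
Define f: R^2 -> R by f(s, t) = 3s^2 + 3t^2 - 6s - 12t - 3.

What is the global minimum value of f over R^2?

-18

f(s,t) separates as P(s) + Q(t) − 3, so its minimum is min P + min Q − 3.
P'(s) = 6s - 6 vanishes at s ∈ {1}; Q'(t) = 6(t - 2) vanishes at t ∈ {2}.
Local minima of P (where P''>0): P(1)=-3. Local minima of Q: Q(2)=-12.
So the global minimum of f is P(1) + Q(2) − 3 = -3 − 12 − 3 = -18, attained at (1, 2).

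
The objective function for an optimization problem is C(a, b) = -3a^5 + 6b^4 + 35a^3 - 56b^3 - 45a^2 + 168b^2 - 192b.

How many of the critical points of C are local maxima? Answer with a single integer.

C separates as a function of a plus a function of b, so ∇C=0 decouples.
∂C/∂a = -15a(a - 2)(a - 1)(a + 3) = 0 at a ∈ {-3, 0, 1, 2}; ∂C/∂b = 24(b - 4)(b - 2)(b - 1) = 0 at b ∈ {1, 2, 4}.
The Hessian is diagonal: diag(C_aa, C_bb). Second derivatives: C_aa(-3)=900, C_aa(0)=-90, C_aa(1)=60, C_aa(2)=-150; C_bb(1)=72, C_bb(2)=-48, C_bb(4)=144.
Local maxima occur where both diagonal entries negative: (0, 2), (2, 2). Count: 2.

2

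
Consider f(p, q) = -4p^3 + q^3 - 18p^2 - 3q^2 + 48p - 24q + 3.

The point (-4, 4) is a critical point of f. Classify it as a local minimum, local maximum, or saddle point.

local minimum

The mixed partial ∂²f/∂p∂q is 0, so the Hessian at any point is diag(f_pp, f_qq) = diag(-12(2p + 3), 6(q - 1)).
At (-4, 4): H = diag(60, 18).
Both eigenvalues are positive, so H is positive definite: a local minimum.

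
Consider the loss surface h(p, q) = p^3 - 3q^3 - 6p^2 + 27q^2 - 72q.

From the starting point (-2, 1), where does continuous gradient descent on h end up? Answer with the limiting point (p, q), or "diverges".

diverges

h is separable, so gradient descent decouples: p follows -∂h/∂p, q follows -∂h/∂q.
∂h/∂p = 3p(p - 4); at p=-2 this is 36, so p decreases.
∂h/∂q = -9(q - 4)(q - 2); at q=1 this is -27, so q increases.
The p-coordinate has no critical point in that direction and runs off to infinity.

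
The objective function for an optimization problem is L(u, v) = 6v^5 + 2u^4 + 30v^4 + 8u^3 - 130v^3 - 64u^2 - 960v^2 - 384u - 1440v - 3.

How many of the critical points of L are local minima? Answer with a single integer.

L separates as a function of u plus a function of v, so ∇L=0 decouples.
∂L/∂u = 8(u - 4)(u + 3)(u + 4) = 0 at u ∈ {-4, -3, 4}; ∂L/∂v = 30(v - 4)(v + 1)(v + 3)(v + 4) = 0 at v ∈ {-4, -3, -1, 4}.
The Hessian is diagonal: diag(L_uu, L_vv). Second derivatives: L_uu(-4)=64, L_uu(-3)=-56, L_uu(4)=448; L_vv(-4)=-720, L_vv(-3)=420, L_vv(-1)=-900, L_vv(4)=8400.
Local minima occur where both diagonal entries positive: (-4, -3), (-4, 4), (4, -3), (4, 4). Count: 4.

4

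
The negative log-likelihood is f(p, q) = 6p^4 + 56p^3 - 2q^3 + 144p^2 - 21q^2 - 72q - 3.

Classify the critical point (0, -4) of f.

The mixed partial ∂²f/∂p∂q is 0, so the Hessian at any point is diag(f_pp, f_qq) = diag(24(3p^2 + 14p + 12), -6(2q + 7)).
At (0, -4): H = diag(288, 6).
Both eigenvalues are positive, so H is positive definite: a local minimum.

local minimum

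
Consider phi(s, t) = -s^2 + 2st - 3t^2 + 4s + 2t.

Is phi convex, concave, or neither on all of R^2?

concave

phi is quadratic, so its Hessian is the constant matrix H = [[-2, 2], [2, -6]].
det(H) = 8, tr(H) = -8.
det(H) > 0 and tr(H) < 0, so H is negative definite everywhere: concave.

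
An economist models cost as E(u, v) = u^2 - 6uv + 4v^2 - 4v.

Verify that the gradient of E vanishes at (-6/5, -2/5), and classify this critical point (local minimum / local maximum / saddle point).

saddle point

∇E = (2u - 6v, -6u + 8v - 4); substituting (-6/5, -2/5) gives ∇E = (0, 0), so (-6/5, -2/5) is indeed a critical point.
The Hessian of E is constant: H = [[2, -6], [-6, 8]].
det(H) = 2·8 − (-6)² = -20.
Since det(H) < 0, H is indefinite and the critical point is a saddle point.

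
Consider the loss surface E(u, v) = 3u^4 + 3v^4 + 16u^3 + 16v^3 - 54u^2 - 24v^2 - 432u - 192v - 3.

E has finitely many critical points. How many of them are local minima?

4

E separates as a function of u plus a function of v, so ∇E=0 decouples.
∂E/∂u = 12(u - 3)(u + 3)(u + 4) = 0 at u ∈ {-4, -3, 3}; ∂E/∂v = 12(v - 2)(v + 2)(v + 4) = 0 at v ∈ {-4, -2, 2}.
The Hessian is diagonal: diag(E_uu, E_vv). Second derivatives: E_uu(-4)=84, E_uu(-3)=-72, E_uu(3)=504; E_vv(-4)=144, E_vv(-2)=-96, E_vv(2)=288.
Local minima occur where both diagonal entries positive: (-4, -4), (-4, 2), (3, -4), (3, 2). Count: 4.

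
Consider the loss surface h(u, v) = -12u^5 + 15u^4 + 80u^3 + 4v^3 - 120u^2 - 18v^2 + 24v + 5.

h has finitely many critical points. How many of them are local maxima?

2

h separates as a function of u plus a function of v, so ∇h=0 decouples.
∂h/∂u = -60u(u - 2)(u - 1)(u + 2) = 0 at u ∈ {-2, 0, 1, 2}; ∂h/∂v = 12(v - 2)(v - 1) = 0 at v ∈ {1, 2}.
The Hessian is diagonal: diag(h_uu, h_vv). Second derivatives: h_uu(-2)=1440, h_uu(0)=-240, h_uu(1)=180, h_uu(2)=-480; h_vv(1)=-12, h_vv(2)=12.
Local maxima occur where both diagonal entries negative: (0, 1), (2, 1). Count: 2.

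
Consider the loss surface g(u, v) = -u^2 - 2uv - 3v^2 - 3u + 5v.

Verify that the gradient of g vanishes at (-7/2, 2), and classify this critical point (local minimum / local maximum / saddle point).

∇g = (-2u - 2v - 3, -2u - 6v + 5); substituting (-7/2, 2) gives ∇g = (0, 0), so (-7/2, 2) is indeed a critical point.
The Hessian of g is constant: H = [[-2, -2], [-2, -6]].
det(H) = (-2)·(-6) − (-2)² = 8.
det(H) > 0 and tr(H) = -8 < 0, so H is negative definite and the point is a local maximum.

local maximum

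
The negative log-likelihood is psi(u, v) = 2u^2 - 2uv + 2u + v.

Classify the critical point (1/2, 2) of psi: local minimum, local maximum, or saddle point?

saddle point

The Hessian of psi is constant: H = [[4, -2], [-2, 0]].
det(H) = 4·0 − (-2)² = -4.
Since det(H) < 0, H is indefinite and the critical point is a saddle point.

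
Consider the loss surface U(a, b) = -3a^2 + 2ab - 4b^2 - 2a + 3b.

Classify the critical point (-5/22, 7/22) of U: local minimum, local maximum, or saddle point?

The Hessian of U is constant: H = [[-6, 2], [2, -8]].
det(H) = (-6)·(-8) − 2² = 44.
det(H) > 0 and tr(H) = -14 < 0, so H is negative definite and the point is a local maximum.

local maximum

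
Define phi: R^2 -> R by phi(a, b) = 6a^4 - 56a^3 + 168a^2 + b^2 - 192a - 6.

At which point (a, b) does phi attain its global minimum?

phi(a,b) separates as P(a) + Q(b) − 6, so its minimum is min P + min Q − 6.
P'(a) = 24(a - 4)(a - 2)(a - 1) vanishes at a ∈ {1, 2, 4}; Q'(b) = 2b vanishes at b ∈ {0}.
Local minima of P (where P''>0): P(1)=-74, P(4)=-128. Local minima of Q: Q(0)=0.
So the global minimum of phi is P(4) + Q(0) − 6 = -128 + 0 − 6 = -134, attained at (4, 0).

(4, 0)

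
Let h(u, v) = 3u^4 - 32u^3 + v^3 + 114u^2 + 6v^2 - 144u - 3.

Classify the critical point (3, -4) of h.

The mixed partial ∂²h/∂u∂v is 0, so the Hessian at any point is diag(h_uu, h_vv) = diag(12(3u^2 - 16u + 19), 6(v + 2)).
At (3, -4): H = diag(-24, -12).
Both eigenvalues are negative, so H is negative definite: a local maximum.

local maximum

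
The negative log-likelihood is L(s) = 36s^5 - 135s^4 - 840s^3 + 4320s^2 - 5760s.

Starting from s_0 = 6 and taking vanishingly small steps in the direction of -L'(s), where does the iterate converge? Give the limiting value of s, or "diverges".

4

L'(s) = 180(s - 4)(s - 2)(s - 1)(s + 4), so L'(6) = 72000.
Gradient descent moves in the -L' direction, i.e. s is decreasing.
The nearest critical point in that direction is s = 4, where L'' = 8640 > 0 (a local minimum). The iterate converges there.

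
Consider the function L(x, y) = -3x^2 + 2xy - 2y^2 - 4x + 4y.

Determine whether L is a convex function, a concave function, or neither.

L is quadratic, so its Hessian is the constant matrix H = [[-6, 2], [2, -4]].
det(H) = 20, tr(H) = -10.
det(H) > 0 and tr(H) < 0, so H is negative definite everywhere: concave.

concave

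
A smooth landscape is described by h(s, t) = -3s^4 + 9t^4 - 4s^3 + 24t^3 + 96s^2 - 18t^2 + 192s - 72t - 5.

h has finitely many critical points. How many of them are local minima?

2

h separates as a function of s plus a function of t, so ∇h=0 decouples.
∂h/∂s = -12(s - 4)(s + 1)(s + 4) = 0 at s ∈ {-4, -1, 4}; ∂h/∂t = 36(t - 1)(t + 1)(t + 2) = 0 at t ∈ {-2, -1, 1}.
The Hessian is diagonal: diag(h_ss, h_tt). Second derivatives: h_ss(-4)=-288, h_ss(-1)=180, h_ss(4)=-480; h_tt(-2)=108, h_tt(-1)=-72, h_tt(1)=216.
Local minima occur where both diagonal entries positive: (-1, -2), (-1, 1). Count: 2.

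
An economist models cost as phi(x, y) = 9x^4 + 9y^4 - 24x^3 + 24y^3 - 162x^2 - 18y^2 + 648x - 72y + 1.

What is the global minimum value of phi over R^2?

-2081

phi(x,y) separates as P(x) + Q(y) + 1, so its minimum is min P + min Q + 1.
P'(x) = 36(x - 3)(x - 2)(x + 3) vanishes at x ∈ {-3, 2, 3}; Q'(y) = 36(y - 1)(y + 1)(y + 2) vanishes at y ∈ {-2, -1, 1}.
Local minima of P (where P''>0): P(-3)=-2025, P(3)=567. Local minima of Q: Q(-2)=24, Q(1)=-57.
So the global minimum of phi is P(-3) + Q(1) + 1 = -2025 − 57 + 1 = -2081, attained at (-3, 1).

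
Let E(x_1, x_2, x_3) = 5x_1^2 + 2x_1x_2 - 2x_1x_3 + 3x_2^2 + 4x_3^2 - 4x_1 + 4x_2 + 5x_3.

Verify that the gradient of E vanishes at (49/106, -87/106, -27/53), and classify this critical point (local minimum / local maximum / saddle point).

local minimum

∇E = (10x_1 + 2x_2 - 2x_3 - 4, 2x_1 + 6x_2 + 4, -2x_1 + 8x_3 + 5); substituting (49/106, -87/106, -27/53) gives ∇E = (0, 0, 0), so (49/106, -87/106, -27/53) is indeed a critical point.
The Hessian is constant: H = [[10, 2, -2], [2, 6, 0], [-2, 0, 8]].
Leading principal minors: Δ₁ = 10, Δ₂ = 56, Δ₃ = 424.
All leading minors are positive, so H is positive definite: a local minimum.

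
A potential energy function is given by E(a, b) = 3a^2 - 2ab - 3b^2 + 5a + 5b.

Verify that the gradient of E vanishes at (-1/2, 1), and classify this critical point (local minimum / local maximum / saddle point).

∇E = (6a - 2b + 5, -2a - 6b + 5); substituting (-1/2, 1) gives ∇E = (0, 0), so (-1/2, 1) is indeed a critical point.
The Hessian of E is constant: H = [[6, -2], [-2, -6]].
det(H) = 6·(-6) − (-2)² = -40.
Since det(H) < 0, H is indefinite and the critical point is a saddle point.

saddle point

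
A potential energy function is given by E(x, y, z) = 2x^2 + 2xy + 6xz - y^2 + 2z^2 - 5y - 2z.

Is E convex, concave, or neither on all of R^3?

neither

E is quadratic, so its Hessian is the constant matrix H = [[4, 2, 6], [2, -2, 0], [6, 0, 4]].
Leading principal minors: 4, -12, 24.
Neither pattern holds ⇒ H is indefinite ⇒ neither convex nor concave.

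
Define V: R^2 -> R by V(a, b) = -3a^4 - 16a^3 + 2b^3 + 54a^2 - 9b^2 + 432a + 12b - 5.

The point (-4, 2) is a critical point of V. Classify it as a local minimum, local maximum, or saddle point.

saddle point

The mixed partial ∂²V/∂a∂b is 0, so the Hessian at any point is diag(V_aa, V_bb) = diag(12(-3a^2 - 8a + 9), 6(2b - 3)).
At (-4, 2): H = diag(-84, 6).
The eigenvalues have opposite signs, so H is indefinite: a saddle point.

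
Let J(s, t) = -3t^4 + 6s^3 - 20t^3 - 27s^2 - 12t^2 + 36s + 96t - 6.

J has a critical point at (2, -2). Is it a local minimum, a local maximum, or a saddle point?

The mixed partial ∂²J/∂s∂t is 0, so the Hessian at any point is diag(J_ss, J_tt) = diag(18(2s - 3), -12(3t^2 + 10t + 2)).
At (2, -2): H = diag(18, 72).
Both eigenvalues are positive, so H is positive definite: a local minimum.

local minimum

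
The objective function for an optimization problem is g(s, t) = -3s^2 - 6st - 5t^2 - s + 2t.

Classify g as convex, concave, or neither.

g is quadratic, so its Hessian is the constant matrix H = [[-6, -6], [-6, -10]].
det(H) = 24, tr(H) = -16.
det(H) > 0 and tr(H) < 0, so H is negative definite everywhere: concave.

concave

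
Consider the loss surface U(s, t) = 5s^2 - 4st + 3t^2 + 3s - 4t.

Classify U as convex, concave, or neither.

U is quadratic, so its Hessian is the constant matrix H = [[10, -4], [-4, 6]].
det(H) = 44, tr(H) = 16.
det(H) > 0 and tr(H) > 0, so H is positive definite everywhere: convex.

convex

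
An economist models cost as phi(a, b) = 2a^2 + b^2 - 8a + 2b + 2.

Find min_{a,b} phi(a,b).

phi(a,b) separates as P(a) + Q(b) + 2, so its minimum is min P + min Q + 2.
P'(a) = 4a - 8 vanishes at a ∈ {2}; Q'(b) = 2b + 2 vanishes at b ∈ {-1}.
Local minima of P (where P''>0): P(2)=-8. Local minima of Q: Q(-1)=-1.
So the global minimum of phi is P(2) + Q(-1) + 2 = -8 − 1 + 2 = -7, attained at (2, -1).

-7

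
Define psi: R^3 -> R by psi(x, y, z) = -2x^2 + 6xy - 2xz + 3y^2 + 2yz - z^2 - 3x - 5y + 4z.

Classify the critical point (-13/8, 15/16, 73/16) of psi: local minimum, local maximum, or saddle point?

saddle point

The Hessian is constant: H = [[-4, 6, -2], [6, 6, 2], [-2, 2, -2]].
Leading principal minors: Δ₁ = -4, Δ₂ = -60, Δ₃ = 64.
The minors fit neither the all-positive nor the alternating-sign pattern, so H is indefinite: a saddle point.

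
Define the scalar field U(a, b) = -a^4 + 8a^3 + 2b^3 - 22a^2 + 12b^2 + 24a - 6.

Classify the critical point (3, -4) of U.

local maximum

The mixed partial ∂²U/∂a∂b is 0, so the Hessian at any point is diag(U_aa, U_bb) = diag(4(-3a^2 + 12a - 11), 12(b + 2)).
At (3, -4): H = diag(-8, -24).
Both eigenvalues are negative, so H is negative definite: a local maximum.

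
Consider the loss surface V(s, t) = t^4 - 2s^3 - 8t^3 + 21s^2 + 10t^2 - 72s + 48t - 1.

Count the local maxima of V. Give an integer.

1

V separates as a function of s plus a function of t, so ∇V=0 decouples.
∂V/∂s = -6(s - 4)(s - 3) = 0 at s ∈ {3, 4}; ∂V/∂t = 4(t - 4)(t - 3)(t + 1) = 0 at t ∈ {-1, 3, 4}.
The Hessian is diagonal: diag(V_ss, V_tt). Second derivatives: V_ss(3)=6, V_ss(4)=-6; V_tt(-1)=80, V_tt(3)=-16, V_tt(4)=20.
Local maxima occur where both diagonal entries negative: (4, 3). Count: 1.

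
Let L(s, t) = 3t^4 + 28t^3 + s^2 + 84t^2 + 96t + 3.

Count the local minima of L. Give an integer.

2

L separates as a function of s plus a function of t, so ∇L=0 decouples.
∂L/∂s = 2s = 0 at s ∈ {0}; ∂L/∂t = 12(t + 1)(t + 2)(t + 4) = 0 at t ∈ {-4, -2, -1}.
The Hessian is diagonal: diag(L_ss, L_tt). Second derivatives: L_ss(0)=2; L_tt(-4)=72, L_tt(-2)=-24, L_tt(-1)=36.
Local minima occur where both diagonal entries positive: (0, -4), (0, -1). Count: 2.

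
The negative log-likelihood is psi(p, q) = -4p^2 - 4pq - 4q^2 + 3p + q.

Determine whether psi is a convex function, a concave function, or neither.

concave

psi is quadratic, so its Hessian is the constant matrix H = [[-8, -4], [-4, -8]].
det(H) = 48, tr(H) = -16.
det(H) > 0 and tr(H) < 0, so H is negative definite everywhere: concave.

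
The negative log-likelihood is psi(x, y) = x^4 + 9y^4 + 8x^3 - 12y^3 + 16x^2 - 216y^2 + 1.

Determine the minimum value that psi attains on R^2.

-1919

psi(x,y) separates as P(x) + Q(y) + 1, so its minimum is min P + min Q + 1.
P'(x) = 4x(x + 2)(x + 4) vanishes at x ∈ {-4, -2, 0}; Q'(y) = 36y(y - 4)(y + 3) vanishes at y ∈ {-3, 0, 4}.
Local minima of P (where P''>0): P(-4)=0, P(0)=0. Local minima of Q: Q(-3)=-891, Q(4)=-1920.
So the global minimum of psi is P(-4) + Q(4) + 1 = 0 − 1920 + 1 = -1919, attained at (-4, 4).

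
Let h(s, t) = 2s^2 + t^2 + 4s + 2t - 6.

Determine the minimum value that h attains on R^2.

h(s,t) separates as P(s) + Q(t) − 6, so its minimum is min P + min Q − 6.
P'(s) = 4s + 4 vanishes at s ∈ {-1}; Q'(t) = 2(t + 1) vanishes at t ∈ {-1}.
Local minima of P (where P''>0): P(-1)=-2. Local minima of Q: Q(-1)=-1.
So the global minimum of h is P(-1) + Q(-1) − 6 = -2 − 1 − 6 = -9, attained at (-1, -1).

-9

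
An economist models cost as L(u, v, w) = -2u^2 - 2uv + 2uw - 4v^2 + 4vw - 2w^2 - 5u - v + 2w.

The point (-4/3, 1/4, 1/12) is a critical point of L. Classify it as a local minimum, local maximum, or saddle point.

local maximum

The Hessian is constant: H = [[-4, -2, 2], [-2, -8, 4], [2, 4, -4]].
Leading principal minors: Δ₁ = -4, Δ₂ = 28, Δ₃ = -48.
The minors alternate sign starting negative (−, +, −), so H is negative definite: a local maximum.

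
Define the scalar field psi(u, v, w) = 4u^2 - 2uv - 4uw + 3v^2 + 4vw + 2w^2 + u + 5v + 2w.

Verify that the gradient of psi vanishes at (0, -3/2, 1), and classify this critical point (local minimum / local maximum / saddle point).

local minimum

∇psi = (8u - 2v - 4w + 1, -2u + 6v + 4w + 5, -4u + 4v + 4w + 2); substituting (0, -3/2, 1) gives ∇psi = (0, 0, 0), so (0, -3/2, 1) is indeed a critical point.
The Hessian is constant: H = [[8, -2, -4], [-2, 6, 4], [-4, 4, 4]].
Leading principal minors: Δ₁ = 8, Δ₂ = 44, Δ₃ = 16.
All leading minors are positive, so H is positive definite: a local minimum.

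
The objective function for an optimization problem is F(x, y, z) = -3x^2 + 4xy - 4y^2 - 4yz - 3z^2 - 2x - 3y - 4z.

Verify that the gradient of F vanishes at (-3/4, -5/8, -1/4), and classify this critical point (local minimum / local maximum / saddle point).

∇F = (-6x + 4y - 2, 4x - 8y - 4z - 3, -4y - 6z - 4); substituting (-3/4, -5/8, -1/4) gives ∇F = (0, 0, 0), so (-3/4, -5/8, -1/4) is indeed a critical point.
The Hessian is constant: H = [[-6, 4, 0], [4, -8, -4], [0, -4, -6]].
Leading principal minors: Δ₁ = -6, Δ₂ = 32, Δ₃ = -96.
The minors alternate sign starting negative (−, +, −), so H is negative definite: a local maximum.

local maximum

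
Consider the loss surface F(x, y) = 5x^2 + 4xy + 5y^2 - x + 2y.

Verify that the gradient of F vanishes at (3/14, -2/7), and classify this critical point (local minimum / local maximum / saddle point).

∇F = (10x + 4y - 1, 4x + 10y + 2); substituting (3/14, -2/7) gives ∇F = (0, 0), so (3/14, -2/7) is indeed a critical point.
The Hessian of F is constant: H = [[10, 4], [4, 10]].
det(H) = 10·10 − 4² = 84.
det(H) > 0 and tr(H) = 20 > 0, so H is positive definite and the point is a local minimum.

local minimum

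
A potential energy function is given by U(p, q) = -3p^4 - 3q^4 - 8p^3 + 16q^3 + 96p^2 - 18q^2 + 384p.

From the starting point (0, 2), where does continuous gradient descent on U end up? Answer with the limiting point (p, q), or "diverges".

(-2, 1)

U is separable, so gradient descent decouples: p follows -∂U/∂p, q follows -∂U/∂q.
∂U/∂p = -12(p - 4)(p + 2)(p + 4); at p=0 this is 384, so p decreases.
∂U/∂q = -12q(q - 3)(q - 1); at q=2 this is 24, so q decreases.
p converges to its nearest critical value -2 (a local min of the p-part); q converges to 1. The iterate converges to (-2, 1).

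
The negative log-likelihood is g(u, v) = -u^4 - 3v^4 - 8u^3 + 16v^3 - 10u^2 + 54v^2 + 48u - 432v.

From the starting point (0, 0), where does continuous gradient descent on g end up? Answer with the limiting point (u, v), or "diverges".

(-3, 3)

g is separable, so gradient descent decouples: u follows -∂g/∂u, v follows -∂g/∂v.
∂g/∂u = -4(u - 1)(u + 3)(u + 4); at u=0 this is 48, so u decreases.
∂g/∂v = -12(v - 4)(v - 3)(v + 3); at v=0 this is -432, so v increases.
u converges to its nearest critical value -3 (a local min of the u-part); v converges to 3. The iterate converges to (-3, 3).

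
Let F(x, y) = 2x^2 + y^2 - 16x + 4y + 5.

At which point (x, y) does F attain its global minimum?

F(x,y) separates as P(x) + Q(y) + 5, so its minimum is min P + min Q + 5.
P'(x) = 4x - 16 vanishes at x ∈ {4}; Q'(y) = 2y + 4 vanishes at y ∈ {-2}.
Local minima of P (where P''>0): P(4)=-32. Local minima of Q: Q(-2)=-4.
So the global minimum of F is P(4) + Q(-2) + 5 = -32 − 4 + 5 = -31, attained at (4, -2).

(4, -2)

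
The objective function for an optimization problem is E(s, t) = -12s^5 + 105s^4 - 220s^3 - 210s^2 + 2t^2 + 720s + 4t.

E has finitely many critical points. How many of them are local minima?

2

E separates as a function of s plus a function of t, so ∇E=0 decouples.
∂E/∂s = -60(s - 4)(s - 3)(s - 1)(s + 1) = 0 at s ∈ {-1, 1, 3, 4}; ∂E/∂t = 4(t + 1) = 0 at t ∈ {-1}.
The Hessian is diagonal: diag(E_ss, E_tt). Second derivatives: E_ss(-1)=2400, E_ss(1)=-720, E_ss(3)=480, E_ss(4)=-900; E_tt(-1)=4.
Local minima occur where both diagonal entries positive: (-1, -1), (3, -1). Count: 2.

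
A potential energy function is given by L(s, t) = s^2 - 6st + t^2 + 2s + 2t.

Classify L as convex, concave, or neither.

neither

L is quadratic, so its Hessian is the constant matrix H = [[2, -6], [-6, 2]].
det(H) = -32, tr(H) = 4.
det(H) < 0, so H is indefinite: neither convex nor concave.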